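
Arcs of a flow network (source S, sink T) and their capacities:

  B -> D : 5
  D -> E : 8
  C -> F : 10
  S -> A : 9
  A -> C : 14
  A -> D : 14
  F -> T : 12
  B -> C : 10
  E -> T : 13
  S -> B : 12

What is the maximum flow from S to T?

Augment S→A→C→F→T: bottleneck 9, flow now 9.
Augment S→B→C→F→T: bottleneck 1, flow now 10.
Augment S→B→D→E→T: bottleneck 5, flow now 15.
Augment S→B→C→A→D→E→T: bottleneck 3, flow now 18. (uses reverse residual edge)
No augmenting path remains; maximum flow = 18.
In the residual graph, reachable from S: {S, A, B, C, D}.
Min-cut edges: C→F (10), D→E (8); capacity 10 + 8 = 18.
This cut is saturated, so no flow can exceed 18.

18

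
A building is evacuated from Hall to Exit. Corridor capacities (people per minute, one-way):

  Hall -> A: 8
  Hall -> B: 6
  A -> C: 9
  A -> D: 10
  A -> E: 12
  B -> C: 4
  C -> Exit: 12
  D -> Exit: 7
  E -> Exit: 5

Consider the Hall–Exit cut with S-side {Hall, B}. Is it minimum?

Yes — it is a minimum cut (capacity 12).

Given cut capacity: 8 + 4 = 12.
Augment Hall→A→C→Exit: bottleneck 8, flow now 8.
Augment Hall→B→C→Exit: bottleneck 4, flow now 12.
No augmenting path remains; maximum flow = 12.
Cut capacity 12 equals the max flow, so it is a minimum cut.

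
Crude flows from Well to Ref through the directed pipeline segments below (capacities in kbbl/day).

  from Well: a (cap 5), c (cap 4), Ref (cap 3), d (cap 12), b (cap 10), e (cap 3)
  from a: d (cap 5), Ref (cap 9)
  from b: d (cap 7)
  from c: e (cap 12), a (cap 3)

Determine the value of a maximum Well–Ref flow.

Augment Well→Ref: bottleneck 3, flow now 3.
Augment Well→a→Ref: bottleneck 5, flow now 8.
Augment Well→c→a→Ref: bottleneck 3, flow now 11.
No augmenting path remains; maximum flow = 11.
In the residual graph, reachable from Well: {Well, b, c, d, e}.
Min-cut edges: Well→a (5), Well→Ref (3), c→a (3); capacity 5 + 3 + 3 = 11.
This cut is saturated, so no flow can exceed 11.

11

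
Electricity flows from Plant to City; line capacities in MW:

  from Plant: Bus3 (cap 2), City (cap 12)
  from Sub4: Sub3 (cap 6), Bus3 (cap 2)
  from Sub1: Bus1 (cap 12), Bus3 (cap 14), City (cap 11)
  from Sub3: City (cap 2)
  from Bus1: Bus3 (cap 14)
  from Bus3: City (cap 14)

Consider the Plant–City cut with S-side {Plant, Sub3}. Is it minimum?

Given cut capacity: 2 + 12 + 2 = 16.
Augment Plant→City: bottleneck 12, flow now 12.
Augment Plant→Bus3→City: bottleneck 2, flow now 14.
No augmenting path remains; maximum flow = 14.
In the residual graph, reachable from Plant: {Plant}.
Min-cut edges: Plant→Bus3 (2), Plant→City (12); capacity 2 + 12 = 14.
Cut capacity 16 exceeds the max flow 14, so it is not minimum.

No — its capacity is 16, but the minimum cut has capacity 14.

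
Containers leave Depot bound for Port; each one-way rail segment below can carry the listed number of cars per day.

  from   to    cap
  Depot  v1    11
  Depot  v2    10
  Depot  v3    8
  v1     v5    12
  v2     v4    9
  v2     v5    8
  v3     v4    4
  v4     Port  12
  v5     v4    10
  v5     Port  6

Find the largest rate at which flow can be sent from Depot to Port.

Augment Depot→v1→v5→Port: bottleneck 6, flow now 6.
Augment Depot→v2→v4→Port: bottleneck 9, flow now 15.
Augment Depot→v3→v4→Port: bottleneck 3, flow now 18.
No augmenting path remains; maximum flow = 18.
In the residual graph, reachable from Depot: {Depot, v1, v2, v3, v4, v5}.
Min-cut edges: v4→Port (12), v5→Port (6); capacity 12 + 6 = 18.
This cut is saturated, so no flow can exceed 18.

18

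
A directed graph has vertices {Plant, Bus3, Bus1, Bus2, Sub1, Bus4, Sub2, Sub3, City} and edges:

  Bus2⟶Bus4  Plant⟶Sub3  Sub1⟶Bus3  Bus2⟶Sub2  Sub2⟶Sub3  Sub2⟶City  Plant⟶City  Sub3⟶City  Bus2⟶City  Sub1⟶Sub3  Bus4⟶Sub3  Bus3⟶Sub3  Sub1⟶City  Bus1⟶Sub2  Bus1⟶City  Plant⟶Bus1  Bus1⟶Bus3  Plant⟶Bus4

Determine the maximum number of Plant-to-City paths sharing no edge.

Assign every edge capacity 1; by Menger, the answer equals the max flow.
Path Plant→City (+1); total 1.
Path Plant→Bus1→City (+1); total 2.
Path Plant→Sub3→City (+1); total 3.
No residual Plant→City path; max flow = 3.
Certifying cut of size 3: {Plant→Bus1, Plant→City, Sub3→City}.

3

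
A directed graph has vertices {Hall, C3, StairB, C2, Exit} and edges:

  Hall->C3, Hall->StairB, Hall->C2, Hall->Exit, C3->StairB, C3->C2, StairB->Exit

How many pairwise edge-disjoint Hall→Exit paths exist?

Assign every edge capacity 1; by Menger, the answer equals the max flow.
Path Hall→Exit (+1); total 1.
Path Hall→StairB→Exit (+1); total 2.
No residual Hall→Exit path; max flow = 2.
Certifying cut of size 2: {Hall→Exit, StairB→Exit}.

2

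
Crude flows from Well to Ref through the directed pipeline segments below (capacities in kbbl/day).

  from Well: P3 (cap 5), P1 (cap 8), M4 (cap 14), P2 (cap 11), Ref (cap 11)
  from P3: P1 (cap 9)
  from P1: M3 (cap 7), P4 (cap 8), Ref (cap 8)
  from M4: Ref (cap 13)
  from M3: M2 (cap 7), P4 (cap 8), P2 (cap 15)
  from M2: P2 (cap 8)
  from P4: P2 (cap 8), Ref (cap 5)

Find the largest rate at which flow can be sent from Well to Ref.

Augment Well→Ref: bottleneck 11, flow now 11.
Augment Well→P1→Ref: bottleneck 8, flow now 19.
Augment Well→M4→Ref: bottleneck 13, flow now 32.
Augment Well→P3→P1→P4→Ref: bottleneck 5, flow now 37.
No augmenting path remains; maximum flow = 37.
In the residual graph, reachable from Well: {Well, M4, P2}.
Min-cut edges: Well→P3 (5), Well→P1 (8), Well→Ref (11), M4→Ref (13); capacity 5 + 8 + 11 + 13 = 37.
This cut is saturated, so no flow can exceed 37.

37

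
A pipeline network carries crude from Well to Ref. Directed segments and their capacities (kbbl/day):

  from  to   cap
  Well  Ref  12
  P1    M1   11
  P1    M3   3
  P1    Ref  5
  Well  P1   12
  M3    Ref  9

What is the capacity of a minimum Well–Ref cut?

Augment Well→Ref: bottleneck 12, flow now 12.
Augment Well→P1→Ref: bottleneck 5, flow now 17.
Augment Well→P1→M3→Ref: bottleneck 3, flow now 20.
No augmenting path remains; maximum flow = 20.
By max-flow min-cut, the minimum cut capacity equals the max flow.
In the residual graph, reachable from Well: {Well, P1, M1}.
Min-cut edges: Well→Ref (12), P1→M3 (3), P1→Ref (5); capacity 12 + 3 + 5 = 20.

20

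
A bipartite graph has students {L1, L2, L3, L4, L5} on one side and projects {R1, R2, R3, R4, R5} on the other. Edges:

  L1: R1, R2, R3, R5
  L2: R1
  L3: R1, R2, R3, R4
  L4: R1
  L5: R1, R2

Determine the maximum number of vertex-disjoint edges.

Unit-capacity flow: source→left, listed edges, right→sink; max matching = max flow.
Augmenting path L1→R1 (+1); matched 1.
Augmenting path L3→R2 (+1); matched 2.
Augmenting path L2→R1→L1→R3 (+1); matched 3.
Augmenting path L5→R2→L3→R4 (+1); matched 4.
No augmenting path remains; maximum matching = 4.
König certificate: {L1, L3, L5, R1} is a vertex cover of size 4 (every listed pair touches it), so no matching can be larger.

4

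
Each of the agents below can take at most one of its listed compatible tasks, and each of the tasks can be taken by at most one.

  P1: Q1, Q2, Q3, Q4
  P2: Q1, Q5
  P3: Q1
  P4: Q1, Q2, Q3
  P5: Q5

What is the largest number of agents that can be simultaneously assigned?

4

Unit-capacity flow: source→left, listed edges, right→sink; max matching = max flow.
Augmenting path P1→Q1 (+1); matched 1.
Augmenting path P2→Q5 (+1); matched 2.
Augmenting path P4→Q2 (+1); matched 3.
Augmenting path P3→Q1→P1→Q3 (+1); matched 4.
No augmenting path remains; maximum matching = 4.
König certificate: {P1, P4, Q1, Q5} is a vertex cover of size 4 (every listed pair touches it), so no matching can be larger.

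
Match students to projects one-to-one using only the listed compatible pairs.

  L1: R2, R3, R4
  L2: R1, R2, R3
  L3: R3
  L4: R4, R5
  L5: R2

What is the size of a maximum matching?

Unit-capacity flow: source→left, listed edges, right→sink; max matching = max flow.
Augmenting path L1→R2 (+1); matched 1.
Augmenting path L2→R1 (+1); matched 2.
Augmenting path L3→R3 (+1); matched 3.
Augmenting path L4→R4 (+1); matched 4.
Augmenting path L5→R2→L1→R4→L4→R5 (+1); matched 5.
No augmenting path remains; maximum matching = 5.
König certificate: {L1, L2, L3, L4, L5} is a vertex cover of size 5 (every listed pair touches it), so no matching can be larger.

5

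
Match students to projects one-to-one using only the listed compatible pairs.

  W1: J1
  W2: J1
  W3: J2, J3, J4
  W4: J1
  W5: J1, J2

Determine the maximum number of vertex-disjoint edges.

Unit-capacity flow: source→left, listed edges, right→sink; max matching = max flow.
Augmenting path W1→J1 (+1); matched 1.
Augmenting path W3→J2 (+1); matched 2.
Augmenting path W5→J2→W3→J3 (+1); matched 3.
No augmenting path remains; maximum matching = 3.
König certificate: {W3, W5, J1} is a vertex cover of size 3 (every listed pair touches it), so no matching can be larger.

3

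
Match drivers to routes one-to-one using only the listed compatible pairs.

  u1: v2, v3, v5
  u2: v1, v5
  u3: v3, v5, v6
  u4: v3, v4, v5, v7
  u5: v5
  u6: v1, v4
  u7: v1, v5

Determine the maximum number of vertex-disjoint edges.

6

Unit-capacity flow: source→left, listed edges, right→sink; max matching = max flow.
Augmenting path u1→v2 (+1); matched 1.
Augmenting path u2→v1 (+1); matched 2.
Augmenting path u3→v3 (+1); matched 3.
Augmenting path u4→v4 (+1); matched 4.
Augmenting path u5→v5 (+1); matched 5.
Augmenting path u6→v4→u4→v7 (+1); matched 6.
No augmenting path remains; maximum matching = 6.
König certificate: {u1, u3, u4, u6, v1, v5} is a vertex cover of size 6 (every listed pair touches it), so no matching can be larger.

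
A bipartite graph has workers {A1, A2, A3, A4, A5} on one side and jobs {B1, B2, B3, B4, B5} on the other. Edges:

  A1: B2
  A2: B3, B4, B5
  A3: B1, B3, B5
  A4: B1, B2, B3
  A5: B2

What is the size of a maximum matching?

Unit-capacity flow: source→left, listed edges, right→sink; max matching = max flow.
Augmenting path A1→B2 (+1); matched 1.
Augmenting path A2→B3 (+1); matched 2.
Augmenting path A3→B1 (+1); matched 3.
Augmenting path A4→B1→A3→B5 (+1); matched 4.
No augmenting path remains; maximum matching = 4.
König certificate: {A2, A3, A4, B2} is a vertex cover of size 4 (every listed pair touches it), so no matching can be larger.

4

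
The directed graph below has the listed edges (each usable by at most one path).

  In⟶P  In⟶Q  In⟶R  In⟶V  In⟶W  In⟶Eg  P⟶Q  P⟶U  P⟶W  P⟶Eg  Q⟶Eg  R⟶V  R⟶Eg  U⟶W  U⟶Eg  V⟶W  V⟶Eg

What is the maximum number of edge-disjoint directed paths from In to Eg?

5

Assign every edge capacity 1; by Menger, the answer equals the max flow.
Path In→Eg (+1); total 1.
Path In→P→Eg (+1); total 2.
Path In→Q→Eg (+1); total 3.
Path In→R→Eg (+1); total 4.
Path In→V→Eg (+1); total 5.
No residual In→Eg path; max flow = 5.
Certifying cut of size 5: {In→Eg, In→P, In→Q, In→R, In→V}.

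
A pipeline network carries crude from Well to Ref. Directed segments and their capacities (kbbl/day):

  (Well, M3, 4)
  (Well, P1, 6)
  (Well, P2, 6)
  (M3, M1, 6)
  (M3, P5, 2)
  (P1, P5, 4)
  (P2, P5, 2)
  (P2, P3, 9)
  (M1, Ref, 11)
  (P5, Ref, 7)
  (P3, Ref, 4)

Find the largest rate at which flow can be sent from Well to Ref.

Augment Well→M3→M1→Ref: bottleneck 4, flow now 4.
Augment Well→P1→P5→Ref: bottleneck 4, flow now 8.
Augment Well→P2→P5→Ref: bottleneck 2, flow now 10.
Augment Well→P2→P3→Ref: bottleneck 4, flow now 14.
No augmenting path remains; maximum flow = 14.
In the residual graph, reachable from Well: {Well, P1}.
Min-cut edges: Well→M3 (4), Well→P2 (6), P1→P5 (4); capacity 4 + 6 + 4 = 14.
This cut is saturated, so no flow can exceed 14.

14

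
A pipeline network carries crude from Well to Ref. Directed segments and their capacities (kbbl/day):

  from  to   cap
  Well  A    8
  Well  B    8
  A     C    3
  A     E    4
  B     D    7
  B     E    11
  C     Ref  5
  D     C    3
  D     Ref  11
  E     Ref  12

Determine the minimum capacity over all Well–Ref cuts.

15

Augment Well→A→C→Ref: bottleneck 3, flow now 3.
Augment Well→A→E→Ref: bottleneck 4, flow now 7.
Augment Well→B→D→Ref: bottleneck 7, flow now 14.
Augment Well→B→E→Ref: bottleneck 1, flow now 15.
No augmenting path remains; maximum flow = 15.
By max-flow min-cut, the minimum cut capacity equals the max flow.
In the residual graph, reachable from Well: {Well, A}.
Min-cut edges: Well→B (8), A→C (3), A→E (4); capacity 8 + 3 + 4 = 15.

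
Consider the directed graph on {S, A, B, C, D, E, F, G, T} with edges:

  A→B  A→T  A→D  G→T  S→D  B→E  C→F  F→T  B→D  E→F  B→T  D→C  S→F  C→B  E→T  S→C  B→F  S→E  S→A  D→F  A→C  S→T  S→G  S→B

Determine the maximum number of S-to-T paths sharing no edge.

6

Assign every edge capacity 1; by Menger, the answer equals the max flow.
Path S→T (+1); total 1.
Path S→A→T (+1); total 2.
Path S→B→T (+1); total 3.
Path S→E→T (+1); total 4.
Path S→F→T (+1); total 5.
Path S→G→T (+1); total 6.
No residual S→T path; max flow = 6.
Certifying cut of size 6: {B→T, E→T, F→T, S→A, S→G, S→T}.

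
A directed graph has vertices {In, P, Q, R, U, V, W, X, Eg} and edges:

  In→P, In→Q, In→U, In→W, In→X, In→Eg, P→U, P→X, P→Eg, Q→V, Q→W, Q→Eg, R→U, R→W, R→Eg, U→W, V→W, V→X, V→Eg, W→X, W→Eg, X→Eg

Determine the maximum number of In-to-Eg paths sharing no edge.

Assign every edge capacity 1; by Menger, the answer equals the max flow.
Path In→Eg (+1); total 1.
Path In→P→Eg (+1); total 2.
Path In→Q→Eg (+1); total 3.
Path In→W→Eg (+1); total 4.
Path In→X→Eg (+1); total 5.
No residual In→Eg path; max flow = 5.
Certifying cut of size 5: {In→Eg, In→P, In→Q, W→Eg, X→Eg}.

5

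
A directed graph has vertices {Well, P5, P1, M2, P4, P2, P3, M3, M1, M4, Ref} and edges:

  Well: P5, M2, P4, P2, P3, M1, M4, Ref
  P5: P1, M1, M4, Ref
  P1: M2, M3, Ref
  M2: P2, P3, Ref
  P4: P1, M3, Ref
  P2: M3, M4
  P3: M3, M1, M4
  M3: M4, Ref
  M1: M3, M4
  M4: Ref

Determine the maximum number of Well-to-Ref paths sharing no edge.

6

Assign every edge capacity 1; by Menger, the answer equals the max flow.
Path Well→Ref (+1); total 1.
Path Well→P5→Ref (+1); total 2.
Path Well→M2→Ref (+1); total 3.
Path Well→P4→Ref (+1); total 4.
Path Well→M4→Ref (+1); total 5.
Path Well→P2→M3→Ref (+1); total 6.
No residual Well→Ref path; max flow = 6.
Certifying cut of size 6: {M3→Ref, M4→Ref, Well→M2, Well→P4, Well→P5, Well→Ref}.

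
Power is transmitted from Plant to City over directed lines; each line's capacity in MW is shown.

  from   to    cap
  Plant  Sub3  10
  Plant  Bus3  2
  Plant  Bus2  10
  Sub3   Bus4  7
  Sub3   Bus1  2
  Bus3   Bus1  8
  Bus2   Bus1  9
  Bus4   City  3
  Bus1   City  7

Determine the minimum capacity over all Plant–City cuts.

Augment Plant→Sub3→Bus4→City: bottleneck 3, flow now 3.
Augment Plant→Sub3→Bus1→City: bottleneck 2, flow now 5.
Augment Plant→Bus3→Bus1→City: bottleneck 2, flow now 7.
Augment Plant→Bus2→Bus1→City: bottleneck 3, flow now 10.
No augmenting path remains; maximum flow = 10.
By max-flow min-cut, the minimum cut capacity equals the max flow.
In the residual graph, reachable from Plant: {Plant, Sub3, Bus3, Bus2, Bus4, Bus1}.
Min-cut edges: Bus4→City (3), Bus1→City (7); capacity 3 + 7 = 10.

10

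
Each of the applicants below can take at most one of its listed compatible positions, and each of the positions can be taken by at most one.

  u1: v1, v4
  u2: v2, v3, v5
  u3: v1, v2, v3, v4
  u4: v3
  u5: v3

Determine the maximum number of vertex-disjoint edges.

Unit-capacity flow: source→left, listed edges, right→sink; max matching = max flow.
Augmenting path u1→v1 (+1); matched 1.
Augmenting path u2→v2 (+1); matched 2.
Augmenting path u3→v3 (+1); matched 3.
Augmenting path u4→v3→u3→v4 (+1); matched 4.
No augmenting path remains; maximum matching = 4.
König certificate: {u1, u2, u3, v3} is a vertex cover of size 4 (every listed pair touches it), so no matching can be larger.

4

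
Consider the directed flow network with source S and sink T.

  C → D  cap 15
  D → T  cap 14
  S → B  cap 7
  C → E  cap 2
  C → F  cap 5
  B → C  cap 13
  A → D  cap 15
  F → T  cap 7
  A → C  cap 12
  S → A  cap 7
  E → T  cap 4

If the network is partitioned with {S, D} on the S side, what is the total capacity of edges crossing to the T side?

Edges leaving {S, D}: S→A (7), S→B (7), D→T (14).
Cut capacity = 7 + 7 + 14 = 28.

28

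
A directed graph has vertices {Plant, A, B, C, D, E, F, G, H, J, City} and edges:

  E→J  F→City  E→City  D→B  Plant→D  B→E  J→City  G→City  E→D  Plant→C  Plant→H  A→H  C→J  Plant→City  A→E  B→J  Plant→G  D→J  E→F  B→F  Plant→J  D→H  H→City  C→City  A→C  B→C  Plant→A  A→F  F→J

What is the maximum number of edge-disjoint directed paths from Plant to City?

Assign every edge capacity 1; by Menger, the answer equals the max flow.
Path Plant→City (+1); total 1.
Path Plant→C→City (+1); total 2.
Path Plant→G→City (+1); total 3.
Path Plant→H→City (+1); total 4.
Path Plant→J→City (+1); total 5.
Path Plant→A→E→City (+1); total 6.
Path Plant→D→B→F→City (+1); total 7.
No residual Plant→City path; max flow = 7.
Certifying cut of size 7: {Plant→A, Plant→C, Plant→City, Plant→D, Plant→G, Plant→H, Plant→J}.

7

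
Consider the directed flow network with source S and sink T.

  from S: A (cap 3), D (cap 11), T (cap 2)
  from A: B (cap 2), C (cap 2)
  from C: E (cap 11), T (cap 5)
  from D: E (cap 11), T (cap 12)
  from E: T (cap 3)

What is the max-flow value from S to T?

15

Augment S→T: bottleneck 2, flow now 2.
Augment S→D→T: bottleneck 11, flow now 13.
Augment S→A→C→T: bottleneck 2, flow now 15.
No augmenting path remains; maximum flow = 15.
In the residual graph, reachable from S: {S, A, B}.
Min-cut edges: S→D (11), S→T (2), A→C (2); capacity 11 + 2 + 2 = 15.
This cut is saturated, so no flow can exceed 15.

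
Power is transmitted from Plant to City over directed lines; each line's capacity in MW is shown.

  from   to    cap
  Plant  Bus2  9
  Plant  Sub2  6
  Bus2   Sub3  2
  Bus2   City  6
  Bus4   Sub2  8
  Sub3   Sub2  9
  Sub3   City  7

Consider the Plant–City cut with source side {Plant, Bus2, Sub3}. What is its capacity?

Edges leaving {Plant, Bus2, Sub3}: Plant→Sub2 (6), Bus2→City (6), Sub3→Sub2 (9), Sub3→City (7).
Cut capacity = 6 + 6 + 9 + 7 = 28.

28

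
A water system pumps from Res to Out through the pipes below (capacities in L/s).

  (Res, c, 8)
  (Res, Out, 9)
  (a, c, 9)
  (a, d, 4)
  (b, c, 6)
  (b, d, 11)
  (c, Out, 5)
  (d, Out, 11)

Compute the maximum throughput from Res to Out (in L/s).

Augment Res→Out: bottleneck 9, flow now 9.
Augment Res→c→Out: bottleneck 5, flow now 14.
No augmenting path remains; maximum flow = 14.
In the residual graph, reachable from Res: {Res, c}.
Min-cut edges: Res→Out (9), c→Out (5); capacity 9 + 5 = 14.
This cut is saturated, so no flow can exceed 14.

14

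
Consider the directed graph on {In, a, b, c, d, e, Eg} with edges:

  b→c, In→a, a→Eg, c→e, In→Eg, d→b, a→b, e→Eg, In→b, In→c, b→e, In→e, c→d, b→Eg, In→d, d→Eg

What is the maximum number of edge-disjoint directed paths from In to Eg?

5

Assign every edge capacity 1; by Menger, the answer equals the max flow.
Path In→Eg (+1); total 1.
Path In→a→Eg (+1); total 2.
Path In→b→Eg (+1); total 3.
Path In→d→Eg (+1); total 4.
Path In→e→Eg (+1); total 5.
No residual In→Eg path; max flow = 5.
Certifying cut of size 5: {In→Eg, In→a, b→Eg, d→Eg, e→Eg}.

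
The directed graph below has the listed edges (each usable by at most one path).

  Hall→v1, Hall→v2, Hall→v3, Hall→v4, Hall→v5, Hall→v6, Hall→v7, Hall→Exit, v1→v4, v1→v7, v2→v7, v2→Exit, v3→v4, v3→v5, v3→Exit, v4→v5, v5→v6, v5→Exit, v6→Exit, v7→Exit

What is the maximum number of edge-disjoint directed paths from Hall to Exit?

Assign every edge capacity 1; by Menger, the answer equals the max flow.
Path Hall→Exit (+1); total 1.
Path Hall→v2→Exit (+1); total 2.
Path Hall→v3→Exit (+1); total 3.
Path Hall→v5→Exit (+1); total 4.
Path Hall→v6→Exit (+1); total 5.
Path Hall→v7→Exit (+1); total 6.
No residual Hall→Exit path; max flow = 6.
Certifying cut of size 6: {Hall→Exit, Hall→v2, Hall→v3, v5→Exit, v6→Exit, v7→Exit}.

6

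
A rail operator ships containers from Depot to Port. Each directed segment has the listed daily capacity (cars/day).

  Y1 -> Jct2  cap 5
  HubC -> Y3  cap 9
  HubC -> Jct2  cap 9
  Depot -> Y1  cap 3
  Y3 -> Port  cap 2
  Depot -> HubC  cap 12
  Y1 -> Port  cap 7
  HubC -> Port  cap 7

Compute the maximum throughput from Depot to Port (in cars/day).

12

Augment Depot→Y1→Port: bottleneck 3, flow now 3.
Augment Depot→HubC→Port: bottleneck 7, flow now 10.
Augment Depot→HubC→Y3→Port: bottleneck 2, flow now 12.
No augmenting path remains; maximum flow = 12.
In the residual graph, reachable from Depot: {Depot, HubC, Y3, Jct2}.
Min-cut edges: Depot→Y1 (3), HubC→Port (7), Y3→Port (2); capacity 3 + 7 + 2 = 12.
This cut is saturated, so no flow can exceed 12.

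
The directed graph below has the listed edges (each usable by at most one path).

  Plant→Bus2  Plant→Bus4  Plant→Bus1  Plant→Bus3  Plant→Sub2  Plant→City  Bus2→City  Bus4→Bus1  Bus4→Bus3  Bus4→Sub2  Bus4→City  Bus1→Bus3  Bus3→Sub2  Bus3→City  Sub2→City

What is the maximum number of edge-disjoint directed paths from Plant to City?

5

Assign every edge capacity 1; by Menger, the answer equals the max flow.
Path Plant→City (+1); total 1.
Path Plant→Bus2→City (+1); total 2.
Path Plant→Bus4→City (+1); total 3.
Path Plant→Bus3→City (+1); total 4.
Path Plant→Sub2→City (+1); total 5.
No residual Plant→City path; max flow = 5.
Certifying cut of size 5: {Bus3→City, Plant→Bus2, Plant→Bus4, Plant→City, Sub2→City}.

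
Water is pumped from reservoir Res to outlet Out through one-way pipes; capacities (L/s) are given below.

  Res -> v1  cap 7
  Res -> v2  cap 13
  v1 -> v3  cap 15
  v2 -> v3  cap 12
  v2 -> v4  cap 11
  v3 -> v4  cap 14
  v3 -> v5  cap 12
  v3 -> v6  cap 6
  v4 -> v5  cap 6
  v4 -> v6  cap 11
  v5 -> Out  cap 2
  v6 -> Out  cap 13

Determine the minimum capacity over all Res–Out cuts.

Augment Res→v1→v3→v5→Out: bottleneck 2, flow now 2.
Augment Res→v1→v3→v6→Out: bottleneck 5, flow now 7.
Augment Res→v2→v3→v6→Out: bottleneck 1, flow now 8.
Augment Res→v2→v4→v6→Out: bottleneck 7, flow now 15.
No augmenting path remains; maximum flow = 15.
By max-flow min-cut, the minimum cut capacity equals the max flow.
In the residual graph, reachable from Res: {Res, v1, v2, v3, v4, v5, v6}.
Min-cut edges: v5→Out (2), v6→Out (13); capacity 2 + 13 = 15.

15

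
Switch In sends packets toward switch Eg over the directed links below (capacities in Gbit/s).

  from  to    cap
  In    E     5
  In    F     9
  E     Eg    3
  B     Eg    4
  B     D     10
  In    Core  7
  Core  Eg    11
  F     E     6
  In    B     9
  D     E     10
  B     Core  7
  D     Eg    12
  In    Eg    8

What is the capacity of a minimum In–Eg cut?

27

Augment In→Eg: bottleneck 8, flow now 8.
Augment In→B→Eg: bottleneck 4, flow now 12.
Augment In→Core→Eg: bottleneck 7, flow now 19.
Augment In→E→Eg: bottleneck 3, flow now 22.
Augment In→B→Core→Eg: bottleneck 4, flow now 26.
Augment In→B→D→Eg: bottleneck 1, flow now 27.
No augmenting path remains; maximum flow = 27.
By max-flow min-cut, the minimum cut capacity equals the max flow.
In the residual graph, reachable from In: {In, F, E}.
Min-cut edges: In→B (9), In→Core (7), In→Eg (8), E→Eg (3); capacity 9 + 7 + 8 + 3 = 27.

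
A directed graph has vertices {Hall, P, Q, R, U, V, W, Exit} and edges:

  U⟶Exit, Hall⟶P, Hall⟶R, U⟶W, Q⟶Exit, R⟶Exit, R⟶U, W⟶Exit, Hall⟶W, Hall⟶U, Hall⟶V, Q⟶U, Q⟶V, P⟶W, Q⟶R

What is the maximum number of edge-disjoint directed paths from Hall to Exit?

Assign every edge capacity 1; by Menger, the answer equals the max flow.
Path Hall→R→Exit (+1); total 1.
Path Hall→U→Exit (+1); total 2.
Path Hall→W→Exit (+1); total 3.
No residual Hall→Exit path; max flow = 3.
Certifying cut of size 3: {Hall→R, Hall→U, W→Exit}.

3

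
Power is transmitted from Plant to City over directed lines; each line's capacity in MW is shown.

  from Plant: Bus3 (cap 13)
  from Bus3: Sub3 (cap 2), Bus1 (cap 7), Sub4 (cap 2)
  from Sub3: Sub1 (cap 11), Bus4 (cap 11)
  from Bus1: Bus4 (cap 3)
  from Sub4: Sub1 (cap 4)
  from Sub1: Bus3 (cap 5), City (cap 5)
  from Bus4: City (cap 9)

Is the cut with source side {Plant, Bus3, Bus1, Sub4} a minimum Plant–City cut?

Given cut capacity: 2 + 3 + 4 = 9.
Augment Plant→Bus3→Sub3→Sub1→City: bottleneck 2, flow now 2.
Augment Plant→Bus3→Bus1→Bus4→City: bottleneck 3, flow now 5.
Augment Plant→Bus3→Sub4→Sub1→City: bottleneck 2, flow now 7.
No augmenting path remains; maximum flow = 7.
In the residual graph, reachable from Plant: {Plant, Bus3, Bus1}.
Min-cut edges: Bus3→Sub3 (2), Bus3→Sub4 (2), Bus1→Bus4 (3); capacity 2 + 2 + 3 = 7.
Cut capacity 9 exceeds the max flow 7, so it is not minimum.

No — its capacity is 9, but the minimum cut has capacity 7.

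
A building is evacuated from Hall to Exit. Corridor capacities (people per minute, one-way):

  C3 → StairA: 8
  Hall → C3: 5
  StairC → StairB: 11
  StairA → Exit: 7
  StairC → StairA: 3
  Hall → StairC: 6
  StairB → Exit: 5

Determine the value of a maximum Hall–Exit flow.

Augment Hall→StairC→StairA→Exit: bottleneck 3, flow now 3.
Augment Hall→StairC→StairB→Exit: bottleneck 3, flow now 6.
Augment Hall→C3→StairA→Exit: bottleneck 4, flow now 10.
Augment Hall→C3→StairA→StairC→StairB→Exit: bottleneck 1, flow now 11. (uses reverse residual edge)
No augmenting path remains; maximum flow = 11.
In the residual graph, reachable from Hall: {Hall}.
Min-cut edges: Hall→StairC (6), Hall→C3 (5); capacity 6 + 5 = 11.
This cut is saturated, so no flow can exceed 11.

11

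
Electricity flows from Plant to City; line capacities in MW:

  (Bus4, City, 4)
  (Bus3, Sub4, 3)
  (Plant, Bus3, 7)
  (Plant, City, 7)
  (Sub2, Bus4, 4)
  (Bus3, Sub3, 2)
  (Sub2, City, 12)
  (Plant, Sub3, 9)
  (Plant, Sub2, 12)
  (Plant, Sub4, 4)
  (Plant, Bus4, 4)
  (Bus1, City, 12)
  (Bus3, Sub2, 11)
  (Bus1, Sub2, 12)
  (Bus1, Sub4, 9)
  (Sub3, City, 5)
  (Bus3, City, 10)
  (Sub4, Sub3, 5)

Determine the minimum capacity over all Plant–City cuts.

Augment Plant→City: bottleneck 7, flow now 7.
Augment Plant→Bus3→City: bottleneck 7, flow now 14.
Augment Plant→Sub2→City: bottleneck 12, flow now 26.
Augment Plant→Sub3→City: bottleneck 5, flow now 31.
Augment Plant→Bus4→City: bottleneck 4, flow now 35.
No augmenting path remains; maximum flow = 35.
By max-flow min-cut, the minimum cut capacity equals the max flow.
In the residual graph, reachable from Plant: {Plant, Sub4, Sub3}.
Min-cut edges: Plant→Bus3 (7), Plant→Sub2 (12), Plant→Bus4 (4), Plant→City (7), Sub3→City (5); capacity 7 + 12 + 4 + 7 + 5 = 35.

35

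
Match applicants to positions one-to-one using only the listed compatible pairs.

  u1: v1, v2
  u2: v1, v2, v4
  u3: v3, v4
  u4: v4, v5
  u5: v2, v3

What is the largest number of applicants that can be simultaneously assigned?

Unit-capacity flow: source→left, listed edges, right→sink; max matching = max flow.
Augmenting path u1→v1 (+1); matched 1.
Augmenting path u2→v2 (+1); matched 2.
Augmenting path u3→v3 (+1); matched 3.
Augmenting path u4→v4 (+1); matched 4.
Augmenting path u5→v2→u2→v4→u4→v5 (+1); matched 5.
No augmenting path remains; maximum matching = 5.
König certificate: {u1, u2, u3, u4, u5} is a vertex cover of size 5 (every listed pair touches it), so no matching can be larger.

5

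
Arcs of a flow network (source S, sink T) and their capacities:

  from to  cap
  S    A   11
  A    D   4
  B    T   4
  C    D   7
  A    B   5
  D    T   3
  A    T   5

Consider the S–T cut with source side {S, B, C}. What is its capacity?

22

Edges leaving {S, B, C}: S→A (11), B→T (4), C→D (7).
Cut capacity = 11 + 4 + 7 = 22.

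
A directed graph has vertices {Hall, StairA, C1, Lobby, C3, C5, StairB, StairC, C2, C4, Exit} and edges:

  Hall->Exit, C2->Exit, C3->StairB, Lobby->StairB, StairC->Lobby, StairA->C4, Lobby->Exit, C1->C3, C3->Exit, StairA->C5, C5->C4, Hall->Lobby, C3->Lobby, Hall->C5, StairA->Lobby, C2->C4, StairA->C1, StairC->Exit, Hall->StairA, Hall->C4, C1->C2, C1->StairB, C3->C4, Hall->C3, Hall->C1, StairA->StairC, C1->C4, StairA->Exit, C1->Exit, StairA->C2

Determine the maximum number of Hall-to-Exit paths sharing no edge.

Assign every edge capacity 1; by Menger, the answer equals the max flow.
Path Hall→Exit (+1); total 1.
Path Hall→StairA→Exit (+1); total 2.
Path Hall→C1→Exit (+1); total 3.
Path Hall→Lobby→Exit (+1); total 4.
Path Hall→C3→Exit (+1); total 5.
No residual Hall→Exit path; max flow = 5.
Certifying cut of size 5: {Hall→C1, Hall→C3, Hall→Exit, Hall→Lobby, Hall→StairA}.

5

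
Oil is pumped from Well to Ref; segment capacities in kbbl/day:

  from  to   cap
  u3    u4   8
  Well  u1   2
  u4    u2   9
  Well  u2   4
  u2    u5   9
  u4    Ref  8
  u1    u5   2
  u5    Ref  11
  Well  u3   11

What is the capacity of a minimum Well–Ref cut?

Augment Well→u1→u5→Ref: bottleneck 2, flow now 2.
Augment Well→u2→u5→Ref: bottleneck 4, flow now 6.
Augment Well→u3→u4→Ref: bottleneck 8, flow now 14.
No augmenting path remains; maximum flow = 14.
By max-flow min-cut, the minimum cut capacity equals the max flow.
In the residual graph, reachable from Well: {Well, u3}.
Min-cut edges: Well→u1 (2), Well→u2 (4), u3→u4 (8); capacity 2 + 4 + 8 = 14.

14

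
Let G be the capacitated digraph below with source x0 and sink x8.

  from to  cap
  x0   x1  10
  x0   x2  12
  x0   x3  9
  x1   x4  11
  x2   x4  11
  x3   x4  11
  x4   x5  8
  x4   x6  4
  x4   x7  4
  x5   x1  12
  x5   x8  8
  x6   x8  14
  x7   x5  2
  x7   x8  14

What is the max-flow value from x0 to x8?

16

Augment x0→x1→x4→x5→x8: bottleneck 8, flow now 8.
Augment x0→x1→x4→x6→x8: bottleneck 2, flow now 10.
Augment x0→x2→x4→x6→x8: bottleneck 2, flow now 12.
Augment x0→x2→x4→x7→x8: bottleneck 4, flow now 16.
No augmenting path remains; maximum flow = 16.
In the residual graph, reachable from x0: {x0, x1, x2, x3, x4}.
Min-cut edges: x4→x5 (8), x4→x6 (4), x4→x7 (4); capacity 8 + 4 + 4 = 16.
This cut is saturated, so no flow can exceed 16.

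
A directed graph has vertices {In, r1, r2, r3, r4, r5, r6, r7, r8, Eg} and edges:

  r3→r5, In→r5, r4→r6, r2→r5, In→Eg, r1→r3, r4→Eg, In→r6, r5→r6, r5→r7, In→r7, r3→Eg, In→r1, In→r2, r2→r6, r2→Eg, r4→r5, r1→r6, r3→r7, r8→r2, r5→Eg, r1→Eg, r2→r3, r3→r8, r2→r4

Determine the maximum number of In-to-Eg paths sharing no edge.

Assign every edge capacity 1; by Menger, the answer equals the max flow.
Path In→Eg (+1); total 1.
Path In→r1→Eg (+1); total 2.
Path In→r2→Eg (+1); total 3.
Path In→r5→Eg (+1); total 4.
No residual In→Eg path; max flow = 4.
Certifying cut of size 4: {In→Eg, In→r1, In→r2, In→r5}.

4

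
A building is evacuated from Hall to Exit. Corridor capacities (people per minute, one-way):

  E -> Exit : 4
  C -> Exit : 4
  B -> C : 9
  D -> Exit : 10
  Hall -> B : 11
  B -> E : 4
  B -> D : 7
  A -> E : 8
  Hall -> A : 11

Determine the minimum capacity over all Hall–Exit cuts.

15

Augment Hall→A→E→Exit: bottleneck 4, flow now 4.
Augment Hall→B→C→Exit: bottleneck 4, flow now 8.
Augment Hall→B→D→Exit: bottleneck 7, flow now 15.
No augmenting path remains; maximum flow = 15.
By max-flow min-cut, the minimum cut capacity equals the max flow.
In the residual graph, reachable from Hall: {Hall, A, E}.
Min-cut edges: Hall→B (11), E→Exit (4); capacity 11 + 4 = 15.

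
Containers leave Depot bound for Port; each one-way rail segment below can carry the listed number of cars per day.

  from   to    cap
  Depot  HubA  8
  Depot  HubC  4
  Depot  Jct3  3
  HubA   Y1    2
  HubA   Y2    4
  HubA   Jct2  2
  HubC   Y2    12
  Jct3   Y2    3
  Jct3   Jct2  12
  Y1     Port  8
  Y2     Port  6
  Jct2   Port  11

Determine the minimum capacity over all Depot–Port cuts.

13

Augment Depot→HubA→Y1→Port: bottleneck 2, flow now 2.
Augment Depot→HubA→Y2→Port: bottleneck 4, flow now 6.
Augment Depot→HubA→Jct2→Port: bottleneck 2, flow now 8.
Augment Depot→HubC→Y2→Port: bottleneck 2, flow now 10.
Augment Depot→Jct3→Jct2→Port: bottleneck 3, flow now 13.
No augmenting path remains; maximum flow = 13.
By max-flow min-cut, the minimum cut capacity equals the max flow.
In the residual graph, reachable from Depot: {Depot, HubA, HubC, Y2}.
Min-cut edges: Depot→Jct3 (3), HubA→Y1 (2), HubA→Jct2 (2), Y2→Port (6); capacity 3 + 2 + 2 + 6 = 13.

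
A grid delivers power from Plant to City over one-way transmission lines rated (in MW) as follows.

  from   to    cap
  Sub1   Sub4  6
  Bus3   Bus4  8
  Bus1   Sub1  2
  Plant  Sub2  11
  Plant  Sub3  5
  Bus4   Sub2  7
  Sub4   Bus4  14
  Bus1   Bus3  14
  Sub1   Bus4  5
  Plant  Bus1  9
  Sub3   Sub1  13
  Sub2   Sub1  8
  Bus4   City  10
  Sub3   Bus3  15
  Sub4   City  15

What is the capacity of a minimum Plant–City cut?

16

Augment Plant→Sub3→Bus3→Bus4→City: bottleneck 5, flow now 5.
Augment Plant→Sub2→Sub1→Bus4→City: bottleneck 5, flow now 10.
Augment Plant→Sub2→Sub1→Sub4→City: bottleneck 3, flow now 13.
Augment Plant→Bus1→Sub1→Sub4→City: bottleneck 2, flow now 15.
Augment Plant→Bus1→Bus3→Sub3→Sub1→Sub4→City: bottleneck 1, flow now 16. (uses reverse residual edge)
No augmenting path remains; maximum flow = 16.
By max-flow min-cut, the minimum cut capacity equals the max flow.
In the residual graph, reachable from Plant: {Plant, Sub3, Sub2, Bus1, Bus3, Sub1, Bus4}.
Min-cut edges: Sub1→Sub4 (6), Bus4→City (10); capacity 6 + 10 = 16.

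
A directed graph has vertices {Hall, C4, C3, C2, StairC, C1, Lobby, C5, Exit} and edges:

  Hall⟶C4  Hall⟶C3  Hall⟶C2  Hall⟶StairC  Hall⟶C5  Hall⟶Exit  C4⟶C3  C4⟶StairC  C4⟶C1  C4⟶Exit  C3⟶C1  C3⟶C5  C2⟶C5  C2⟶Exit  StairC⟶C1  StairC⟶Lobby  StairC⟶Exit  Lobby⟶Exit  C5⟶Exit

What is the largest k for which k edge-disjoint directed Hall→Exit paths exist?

5

Assign every edge capacity 1; by Menger, the answer equals the max flow.
Path Hall→Exit (+1); total 1.
Path Hall→C4→Exit (+1); total 2.
Path Hall→C2→Exit (+1); total 3.
Path Hall→StairC→Exit (+1); total 4.
Path Hall→C5→Exit (+1); total 5.
No residual Hall→Exit path; max flow = 5.
Certifying cut of size 5: {C5→Exit, Hall→C2, Hall→C4, Hall→Exit, Hall→StairC}.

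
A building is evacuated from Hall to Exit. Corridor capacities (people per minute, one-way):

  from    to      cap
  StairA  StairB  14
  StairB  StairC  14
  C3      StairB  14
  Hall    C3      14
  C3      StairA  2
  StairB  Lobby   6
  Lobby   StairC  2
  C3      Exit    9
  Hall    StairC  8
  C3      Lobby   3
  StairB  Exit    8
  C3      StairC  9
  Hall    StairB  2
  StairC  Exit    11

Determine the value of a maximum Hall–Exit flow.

24

Augment Hall→C3→Exit: bottleneck 9, flow now 9.
Augment Hall→StairB→Exit: bottleneck 2, flow now 11.
Augment Hall→StairC→Exit: bottleneck 8, flow now 19.
Augment Hall→C3→StairB→Exit: bottleneck 5, flow now 24.
No augmenting path remains; maximum flow = 24.
In the residual graph, reachable from Hall: {Hall}.
Min-cut edges: Hall→C3 (14), Hall→StairB (2), Hall→StairC (8); capacity 14 + 2 + 8 = 24.
This cut is saturated, so no flow can exceed 24.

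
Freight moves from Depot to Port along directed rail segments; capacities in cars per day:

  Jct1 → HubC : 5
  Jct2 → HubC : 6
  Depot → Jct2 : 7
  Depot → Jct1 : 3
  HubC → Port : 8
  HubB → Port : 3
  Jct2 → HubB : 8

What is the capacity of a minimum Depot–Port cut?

10

Augment Depot→Jct2→HubB→Port: bottleneck 3, flow now 3.
Augment Depot→Jct2→HubC→Port: bottleneck 4, flow now 7.
Augment Depot→Jct1→HubC→Port: bottleneck 3, flow now 10.
No augmenting path remains; maximum flow = 10.
By max-flow min-cut, the minimum cut capacity equals the max flow.
In the residual graph, reachable from Depot: {Depot}.
Min-cut edges: Depot→Jct2 (7), Depot→Jct1 (3); capacity 7 + 3 = 10.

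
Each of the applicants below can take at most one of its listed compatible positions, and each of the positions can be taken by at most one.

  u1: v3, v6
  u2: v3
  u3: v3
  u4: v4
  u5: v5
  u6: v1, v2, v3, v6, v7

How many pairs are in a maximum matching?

5

Unit-capacity flow: source→left, listed edges, right→sink; max matching = max flow.
Augmenting path u1→v3 (+1); matched 1.
Augmenting path u4→v4 (+1); matched 2.
Augmenting path u5→v5 (+1); matched 3.
Augmenting path u6→v1 (+1); matched 4.
Augmenting path u2→v3→u1→v6 (+1); matched 5.
No augmenting path remains; maximum matching = 5.
König certificate: {u1, u4, u5, u6, v3} is a vertex cover of size 5 (every listed pair touches it), so no matching can be larger.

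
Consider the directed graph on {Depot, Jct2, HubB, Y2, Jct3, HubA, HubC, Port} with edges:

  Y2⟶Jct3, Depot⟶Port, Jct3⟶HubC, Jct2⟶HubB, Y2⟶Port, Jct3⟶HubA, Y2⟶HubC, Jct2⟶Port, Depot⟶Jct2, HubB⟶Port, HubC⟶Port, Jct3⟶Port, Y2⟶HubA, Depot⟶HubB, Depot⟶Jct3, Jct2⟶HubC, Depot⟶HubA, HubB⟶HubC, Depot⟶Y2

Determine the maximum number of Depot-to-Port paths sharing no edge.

5

Assign every edge capacity 1; by Menger, the answer equals the max flow.
Path Depot→Port (+1); total 1.
Path Depot→Jct2→Port (+1); total 2.
Path Depot→HubB→Port (+1); total 3.
Path Depot→Y2→Port (+1); total 4.
Path Depot→Jct3→Port (+1); total 5.
No residual Depot→Port path; max flow = 5.
Certifying cut of size 5: {Depot→HubB, Depot→Jct2, Depot→Jct3, Depot→Port, Depot→Y2}.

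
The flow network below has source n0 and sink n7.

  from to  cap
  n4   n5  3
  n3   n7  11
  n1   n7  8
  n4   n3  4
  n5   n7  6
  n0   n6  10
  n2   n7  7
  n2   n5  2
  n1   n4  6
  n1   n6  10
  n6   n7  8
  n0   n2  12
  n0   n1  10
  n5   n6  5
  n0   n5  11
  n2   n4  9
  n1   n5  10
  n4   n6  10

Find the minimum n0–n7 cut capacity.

33

Augment n0→n1→n7: bottleneck 8, flow now 8.
Augment n0→n2→n7: bottleneck 7, flow now 15.
Augment n0→n5→n7: bottleneck 6, flow now 21.
Augment n0→n6→n7: bottleneck 8, flow now 29.
Augment n0→n1→n4→n3→n7: bottleneck 2, flow now 31.
Augment n0→n2→n4→n3→n7: bottleneck 2, flow now 33.
No augmenting path remains; maximum flow = 33.
By max-flow min-cut, the minimum cut capacity equals the max flow.
In the residual graph, reachable from n0: {n0, n1, n2, n4, n5, n6}.
Min-cut edges: n1→n7 (8), n2→n7 (7), n4→n3 (4), n5→n7 (6), n6→n7 (8); capacity 8 + 7 + 4 + 6 + 8 = 33.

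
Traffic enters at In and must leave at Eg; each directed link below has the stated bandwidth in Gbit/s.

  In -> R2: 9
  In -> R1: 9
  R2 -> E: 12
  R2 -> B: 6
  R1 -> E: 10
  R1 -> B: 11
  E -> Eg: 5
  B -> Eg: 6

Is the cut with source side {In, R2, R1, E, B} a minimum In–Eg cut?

Given cut capacity: 5 + 6 = 11.
Augment In→R2→E→Eg: bottleneck 5, flow now 5.
Augment In→R2→B→Eg: bottleneck 4, flow now 9.
Augment In→R1→B→Eg: bottleneck 2, flow now 11.
No augmenting path remains; maximum flow = 11.
Cut capacity 11 equals the max flow, so it is a minimum cut.

Yes — it is a minimum cut (capacity 11).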